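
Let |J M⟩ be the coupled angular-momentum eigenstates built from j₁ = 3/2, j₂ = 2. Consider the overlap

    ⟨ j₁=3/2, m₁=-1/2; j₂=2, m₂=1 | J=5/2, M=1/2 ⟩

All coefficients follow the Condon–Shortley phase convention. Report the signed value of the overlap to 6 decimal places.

triangle: 1!·2!·3!/7! = 12/5040
(j±m)!: 1!·2!·3!·1!·3!·2! = 144
prefactor² = (2J+1)·Δ·N² = 72/35
  k=0: +1/(0!·1!·2!·3!·0!·0!) = 1/12
  k=1: −1/(1!·0!·1!·2!·1!·1!) = -1/2
Σ = -5/12  ⇒  CG² = 72/35·(-5/12)² = 5/14
CG = −√(5/14) = -0.597614

-0.597614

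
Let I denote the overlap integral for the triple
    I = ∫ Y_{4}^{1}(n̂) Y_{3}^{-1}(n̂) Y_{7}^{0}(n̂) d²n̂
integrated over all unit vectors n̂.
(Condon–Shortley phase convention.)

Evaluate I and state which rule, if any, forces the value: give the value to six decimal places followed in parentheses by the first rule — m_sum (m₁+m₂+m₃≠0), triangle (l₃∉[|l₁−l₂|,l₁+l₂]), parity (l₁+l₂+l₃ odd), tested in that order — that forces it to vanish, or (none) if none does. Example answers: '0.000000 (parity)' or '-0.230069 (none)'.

0.182674 (none)

Rules hold: Σm=0, L=14 even, 1≤7≤7.
N = 9·7·15 = 945
Δ = 0!·8!·6!/15! = 1/45045
Racah Σ t=0..0: t=0:+1/20736 = 1/20736
⇒ 3j(4 3 7; 0 0 0)² = 35/1287, sgn -1
Racah Σ t=0..0: t=0:+1/34560 = 1/34560
⇒ 3j(4 3 7; 1 -1 0)² = 7/429, sgn -1
4πI² = N·(3j₀)²·(3jₘ)² = 8575/20449
I = +1·√(0.419336/4π) = 0.18267373
No selection rule forces the value: the integral is nonzero (none).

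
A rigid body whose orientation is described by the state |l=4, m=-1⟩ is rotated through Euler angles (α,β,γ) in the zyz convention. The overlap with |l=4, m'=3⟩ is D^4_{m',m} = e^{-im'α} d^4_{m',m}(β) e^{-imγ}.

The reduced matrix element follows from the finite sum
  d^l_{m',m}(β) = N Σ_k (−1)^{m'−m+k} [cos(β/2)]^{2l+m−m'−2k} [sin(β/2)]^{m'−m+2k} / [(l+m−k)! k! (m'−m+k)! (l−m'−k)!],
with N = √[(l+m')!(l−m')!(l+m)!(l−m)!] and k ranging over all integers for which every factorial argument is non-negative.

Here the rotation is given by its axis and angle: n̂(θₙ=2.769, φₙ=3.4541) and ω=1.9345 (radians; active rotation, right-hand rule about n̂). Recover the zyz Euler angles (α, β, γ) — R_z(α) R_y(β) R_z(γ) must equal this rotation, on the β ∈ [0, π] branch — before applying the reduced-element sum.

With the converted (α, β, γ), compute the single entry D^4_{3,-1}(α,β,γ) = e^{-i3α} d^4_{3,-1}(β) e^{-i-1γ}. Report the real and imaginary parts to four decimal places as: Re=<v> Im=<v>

Axis–angle → zyz. n̂ = (sinθₙcosφₙ, sinθₙsinφₙ, cosθₙ) = (-0.346400, -0.111920, -0.931387), ω = 1.9345.
R = I cosω + sinω [n̂]ₓ + (1−cosω) n̂n̂ᵀ gives
  R = [-0.193059, +0.923021, +0.332806; -0.817900, -0.338756, +0.465063; +0.542003, -0.182417, +0.820339]
β = atan2(√(R₁₃²+R₂₃²), R₃₃) = 0.608793; α = atan2(R₂₃, R₁₃) mod 2π = 0.949668; γ = atan2(R₃₂, −R₃₁) mod 2π = 3.466245
First d^4_{3,-1}(β=0.6088), then the phase factors e^{-i(3)α} and e^{-i(-1)γ}:
With c≡cos(β/2)=0.954028 and s≡sin(β/2)=0.299717, N=[5040·1·6·120]^{1/2}=1904.940944
k∈{0,1} keeps every argument non-negative
  k=0: (−1)^4·1904.9409/(144)·0.9540^4·0.2997^4 = +0.088432
  k=1: (−1)^5·1904.9409/(240)·0.9540^2·0.2997^6 = -0.005237
d^4_{3,-1}(0.6088) = +0.088432 -0.005237 = +0.083195
Phases: e^{-i·(3)·0.9497}=-0.957500-0.288433i, e^{-i·(-1)·3.4662}=-0.947762-0.318980i ⇒ D=+0.067844+0.048153i

Re=0.0678 Im=0.0482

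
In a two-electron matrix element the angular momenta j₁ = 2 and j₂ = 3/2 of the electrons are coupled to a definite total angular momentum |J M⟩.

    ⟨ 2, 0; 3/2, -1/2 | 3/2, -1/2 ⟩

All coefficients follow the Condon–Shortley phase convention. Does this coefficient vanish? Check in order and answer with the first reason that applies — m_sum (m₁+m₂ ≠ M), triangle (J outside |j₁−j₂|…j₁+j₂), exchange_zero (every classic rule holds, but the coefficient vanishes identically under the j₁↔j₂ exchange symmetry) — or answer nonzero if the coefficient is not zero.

nonzero

m-sum: m₁+m₂ = 0+(-1/2) = -1/2, M = -1/2  ✓
triangle: |j₁−j₂| = 1/2 ≤ J = 3/2 ≤ j₁+j₂ = 7/2  ✓
exchange: j₁≠j₂ or m₁≠m₂ — the exchange symmetry imposes no constraint here
value check: CG = −√(1/5) = -0.447214 ≠ 0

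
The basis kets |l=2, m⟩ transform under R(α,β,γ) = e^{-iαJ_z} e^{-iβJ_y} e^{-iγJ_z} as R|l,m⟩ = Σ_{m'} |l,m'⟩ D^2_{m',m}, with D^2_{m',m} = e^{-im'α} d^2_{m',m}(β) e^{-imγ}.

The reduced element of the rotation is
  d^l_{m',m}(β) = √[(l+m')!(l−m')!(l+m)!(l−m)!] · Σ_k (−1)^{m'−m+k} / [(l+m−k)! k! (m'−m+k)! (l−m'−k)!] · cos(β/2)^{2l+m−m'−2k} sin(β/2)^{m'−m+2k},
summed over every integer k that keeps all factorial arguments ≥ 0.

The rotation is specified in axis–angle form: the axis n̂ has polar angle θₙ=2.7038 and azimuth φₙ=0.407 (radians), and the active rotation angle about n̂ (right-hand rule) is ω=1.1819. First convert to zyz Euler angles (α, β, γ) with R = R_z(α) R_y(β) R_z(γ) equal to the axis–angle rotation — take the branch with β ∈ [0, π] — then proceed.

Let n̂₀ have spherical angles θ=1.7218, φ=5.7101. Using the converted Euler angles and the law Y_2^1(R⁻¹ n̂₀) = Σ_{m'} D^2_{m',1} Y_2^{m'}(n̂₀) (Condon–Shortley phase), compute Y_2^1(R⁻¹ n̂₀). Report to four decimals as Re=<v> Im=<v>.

Axis–angle → zyz. n̂ = (sinθₙcosφₙ, sinθₙsinφₙ, cosθₙ) = (+0.389311, +0.167820, -0.905690), ω = 1.1819.
R = I cosω + sinω [n̂]ₓ + (1−cosω) n̂n̂ᵀ gives
  R = [+0.473262, +0.878622, -0.063614; -0.797499, +0.396652, -0.454602; -0.374191, +0.265878, +0.888420]
β = atan2(√(R₁₃²+R₂₃²), R₃₃) = 0.476905; α = atan2(R₂₃, R₁₃) mod 2π = 4.573359; γ = atan2(R₃₂, −R₃₁) mod 2π = 0.617766
Need the full column D^2_{m',1} for m'=−2..2 at α=4.5734, β=0.4769, γ=0.6178.
cos(β/2)=0.971705, sin(β/2)=0.236199
d^2_{-2,1}: single k=3 term ⇒ +0.025609;  D = -0.016003+0.019994i
d^2_{-1,1}: k∈[2..3] ⇒ +0.158032 -0.003113 = +0.154920;  D = -0.106367-0.112633i
d^2_{0,1}: k∈[1..2] ⇒ +0.530831 -0.031365 = +0.499466;  D = +0.407152-0.289299i
d^2_{1,1}: k∈[0..1] ⇒ +0.891533 -0.158032 = +0.733500;  D = +0.337892+0.651039i
d^2_{2,1}: single k=0 term ⇒ -0.433422;  D = +0.408653-0.144420i
Y_2^{m'}(θ=1.7218,φ=5.7101) and Σ D·Y over m':
  (-0.0160+0.0200i)·(+0.1555+0.3440i)  (-0.1064-0.1126i)·(-0.0965-0.0623i)  (+0.4072-0.2893i)·(-0.2940+0.0000i)  (+0.3379+0.6510i)·(+0.0965-0.0623i)  (+0.4087-0.1444i)·(+0.1555-0.3440i)
Y_2^1(R⁻¹ n̂) = -0.038754-0.021090i

Re=-0.0388 Im=-0.0211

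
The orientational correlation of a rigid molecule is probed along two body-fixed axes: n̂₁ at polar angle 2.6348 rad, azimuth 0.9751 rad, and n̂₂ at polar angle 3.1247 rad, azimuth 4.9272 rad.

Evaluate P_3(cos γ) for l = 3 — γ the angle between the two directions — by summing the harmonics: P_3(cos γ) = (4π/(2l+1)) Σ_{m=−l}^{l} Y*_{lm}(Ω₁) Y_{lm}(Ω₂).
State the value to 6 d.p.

Expand P_3 via completeness: Σ_{m} conj(Y_{3,m}) at Ω₁ times Y_{3,m} at Ω₂ —
  m=-3: (-0.046598+0.010239i) × (-0.000001-0.000002i) = +0.000000+0.000000i  (running Σ = +0.000000+0.000000i)
  m=-2: (+0.077964-0.195536i) × (+0.000265-0.000121i) = -0.000003-0.000061i  (running Σ = -0.000003-0.000061i)
  m=-1: (+0.248380+0.366430i) × (+0.004653+0.021327i) = -0.006659+0.007002i  (running Σ = -0.006662+0.006941i)
  m=0: (-0.268211-0.000000i) × (-0.745714+0.000000i) = +0.200009+0.000000i  (running Σ = +0.193347+0.006941i)
  m=1: (-0.248380+0.366430i) × (-0.004653+0.021327i) = -0.006659-0.007002i  (running Σ = +0.186688-0.000061i)
  m=2: (+0.077964+0.195536i) × (+0.000265+0.000121i) = -0.000003+0.000061i  (running Σ = +0.186685+0.000000i)
  m=3: (+0.046598+0.010239i) × (+0.000001-0.000002i) = +0.000000-0.000000i  (running Σ = +0.186685-0.000000i)
Σ over m = +0.186685-0.000000i; ×(4π/7) → +0.335136-0.000000i. Real part: 0.335136

0.335136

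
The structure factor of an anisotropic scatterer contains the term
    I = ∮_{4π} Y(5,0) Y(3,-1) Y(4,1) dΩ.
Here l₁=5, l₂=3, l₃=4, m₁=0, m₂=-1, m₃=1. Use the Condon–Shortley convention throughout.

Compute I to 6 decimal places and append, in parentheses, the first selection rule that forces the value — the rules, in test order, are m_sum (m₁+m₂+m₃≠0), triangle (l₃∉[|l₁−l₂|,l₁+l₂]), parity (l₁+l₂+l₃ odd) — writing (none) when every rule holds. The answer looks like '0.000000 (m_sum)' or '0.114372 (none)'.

m-sum 0 ✓  L=12 even ✓  2≤4≤8 ✓
Π(2lᵢ+1) = 11×7×9 = 693
triangle coeff Δ(5,3,4) = 1/180180
Σ_t [1,3]: t=1:−1/576 t=2:+1/144 t=3:−1/576 = 1/288
(3j)²=20/1001 [(5 3 4; 0 0 0)], sign=+1
Σ_t [0,2]: t=0:+1/5760 t=1:−1/288 t=2:+1/288 = 1/5760
(3j)²=1/12012 [(5 3 4; 0 -1 1)], sign=-1
⇒ 4πI² = 15/13013
I = (-1)√(15/13013/(4π)) = -0.00957750
No selection rule forces the value: the integral is nonzero (none).

-0.009577 (none)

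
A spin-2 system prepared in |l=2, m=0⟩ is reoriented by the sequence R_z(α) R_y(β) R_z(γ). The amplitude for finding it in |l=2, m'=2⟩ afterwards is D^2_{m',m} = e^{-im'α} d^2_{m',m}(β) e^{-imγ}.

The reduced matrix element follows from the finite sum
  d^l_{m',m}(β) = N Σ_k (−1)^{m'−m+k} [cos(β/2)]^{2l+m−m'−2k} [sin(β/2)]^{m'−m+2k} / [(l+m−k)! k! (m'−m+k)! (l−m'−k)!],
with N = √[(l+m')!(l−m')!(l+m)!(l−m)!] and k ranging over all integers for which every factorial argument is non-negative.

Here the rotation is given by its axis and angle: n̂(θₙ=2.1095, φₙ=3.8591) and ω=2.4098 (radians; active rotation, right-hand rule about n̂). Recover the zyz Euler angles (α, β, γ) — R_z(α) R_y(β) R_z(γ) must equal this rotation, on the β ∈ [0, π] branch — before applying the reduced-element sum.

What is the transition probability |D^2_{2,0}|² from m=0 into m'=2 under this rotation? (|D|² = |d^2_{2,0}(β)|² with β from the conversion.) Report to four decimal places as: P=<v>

Axis–angle → zyz. n̂ = (sinθₙcosφₙ, sinθₙsinφₙ, cosθₙ) = (-0.646740, -0.564389, -0.513024), ω = 2.4098.
R = I cosω + sinω [n̂]ₓ + (1−cosω) n̂n̂ᵀ gives
  R = [-0.014520, +0.979378, +0.201512; +0.293769, -0.188461, +0.937114; +0.955766, +0.072805, -0.284974]
β = atan2(√(R₁₃²+R₂₃²), R₃₃) = 1.859776; α = atan2(R₂₃, R₁₃) mod 2π = 1.358987; γ = atan2(R₃₂, −R₃₁) mod 2π = 3.065565
First d^2_{2,0}(β=1.8598), then the phase factors e^{-i(2)α} and e^{-i(0)γ}:
Half-angle: c=0.597924, s=0.801553. N=√(24·1·2·2)=9.797959
k∈{0} keeps every argument non-negative
  k=0: (−1)^2·9.7980/(4)·0.5979^2·0.8016^2 = +0.562641
d^2_{2,0}(1.8598) = +0.562641
|D^2_{2,0}|² = |d^2_{2,0}(β)|² = (+0.562641)² = 0.316565 (the z-rotation phases have unit modulus)

P=0.3166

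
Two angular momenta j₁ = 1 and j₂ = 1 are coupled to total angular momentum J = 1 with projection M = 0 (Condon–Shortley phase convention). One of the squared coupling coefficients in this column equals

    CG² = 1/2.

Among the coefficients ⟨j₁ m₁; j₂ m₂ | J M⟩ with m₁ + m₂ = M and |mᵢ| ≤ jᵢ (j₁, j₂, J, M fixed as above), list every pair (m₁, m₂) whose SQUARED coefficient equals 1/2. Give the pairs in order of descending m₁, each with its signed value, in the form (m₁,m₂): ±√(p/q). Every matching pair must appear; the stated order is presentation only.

(1,-1): +√(1/2); (-1,1): −√(1/2)

Admissible pairs with m₁+m₂ = M = 0: (-1,1), (0,0), (1,-1)
  (m₁,m₂)=(1,-1): CG² = 1/2, CG = +√(1/2)   ← matches the target
  (m₁,m₂)=(0,0): CG² = 0/1, CG = 0
  (m₁,m₂)=(-1,1): CG² = 1/2, CG = −√(1/2)   ← matches the target
Pairs with CG² = 1/2: (1,-1): +√(1/2); (-1,1): −√(1/2)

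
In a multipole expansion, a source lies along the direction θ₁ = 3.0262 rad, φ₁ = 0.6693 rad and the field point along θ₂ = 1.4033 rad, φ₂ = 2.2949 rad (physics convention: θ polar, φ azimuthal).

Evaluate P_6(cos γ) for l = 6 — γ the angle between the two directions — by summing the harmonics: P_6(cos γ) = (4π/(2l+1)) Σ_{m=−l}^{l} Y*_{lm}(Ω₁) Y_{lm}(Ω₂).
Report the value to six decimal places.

-0.135541

Expand P_6 via completeness: Σ_{m} conj(Y_{6,m}) at Ω₁ times Y_{6,m} at Ω₂ —
  term(m=-6) = -0.000000+0.000000i   from Y*(Ω₁)=-0.000001-0.000001i, Y(Ω₂)=+0.159601-0.414230i
  term(m=-5) = +0.000002+0.000008i   from Y*(Ω₁)=+0.000033+0.000007i, Y(Ω₂)=+0.119817+0.230752i
  term(m=-4) = -0.000141+0.000031i   from Y*(Ω₁)=-0.000552+0.000277i, Y(Ω₂)=+0.227123+0.056829i
  term(m=-3) = +0.000356+0.002146i   from Y*(Ω₁)=+0.003284-0.007028i, Y(Ω₂)=-0.231245+0.158718i
  term(m=-2) = -0.010969+0.001207i   from Y*(Ω₁)=+0.015270+0.064578i, Y(Ω₂)=-0.020336+0.165055i
  term(m=-1) = +0.005516+0.100545i   from Y*(Ω₁)=-0.278200-0.220089i, Y(Ω₂)=-0.188050-0.212641i
  term(m=+0) = -0.129744+0.000000i   from Y*(Ω₁)=+0.879722-0.000000i, Y(Ω₂)=-0.147483+0.000000i
  term(m=+1) = +0.005516-0.100545i   from Y*(Ω₁)=+0.278200-0.220089i, Y(Ω₂)=+0.188050-0.212641i
  term(m=+2) = -0.010969-0.001207i   from Y*(Ω₁)=+0.015270-0.064578i, Y(Ω₂)=-0.020336-0.165055i
  term(m=+3) = +0.000356-0.002146i   from Y*(Ω₁)=-0.003284-0.007028i, Y(Ω₂)=+0.231245+0.158718i
  term(m=+4) = -0.000141-0.000031i   from Y*(Ω₁)=-0.000552-0.000277i, Y(Ω₂)=+0.227123-0.056829i
  term(m=+5) = +0.000002-0.000008i   from Y*(Ω₁)=-0.000033+0.000007i, Y(Ω₂)=-0.119817+0.230752i
  term(m=+6) = -0.000000-0.000000i   from Y*(Ω₁)=-0.000001+0.000001i, Y(Ω₂)=+0.159601+0.414230i
Total Σ_m = -0.140218-0.000000i. Multiply by 0.966644: -0.135541-0.000000i. P_6(cos γ) = -0.135541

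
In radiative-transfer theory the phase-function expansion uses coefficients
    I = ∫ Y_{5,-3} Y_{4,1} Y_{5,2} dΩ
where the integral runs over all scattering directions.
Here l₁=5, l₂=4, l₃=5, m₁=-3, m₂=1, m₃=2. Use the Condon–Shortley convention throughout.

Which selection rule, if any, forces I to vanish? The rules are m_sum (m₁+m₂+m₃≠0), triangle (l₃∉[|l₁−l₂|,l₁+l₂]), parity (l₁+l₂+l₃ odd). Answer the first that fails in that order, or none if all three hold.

m₁+m₂+m₃ = -3 + 1 + 2 = 0  ✓
triangle: |5−4|=1 ≤ l₃=5 ≤ 5+4=9  ✓
parity: l₁+l₂+l₃ = 14 is even  ✓

none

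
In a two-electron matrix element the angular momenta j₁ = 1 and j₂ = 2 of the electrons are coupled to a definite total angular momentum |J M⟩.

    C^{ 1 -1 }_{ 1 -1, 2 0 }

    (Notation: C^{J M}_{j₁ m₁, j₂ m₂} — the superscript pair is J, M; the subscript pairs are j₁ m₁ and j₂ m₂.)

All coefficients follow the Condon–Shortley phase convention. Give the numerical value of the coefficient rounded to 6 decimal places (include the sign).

+√(1/10) ≈ +0.316228

triangle: 2!×0!×2!/5! = 4/120
(j±m)!: 0!×2!×2!×2!×0!×2! = 16
prefactor² = (2J+1)×Δ×N² = 8/5
  k=2: +1/(2!×0!×0!×0!×0!×2!) = 1/4
Σ = 1/4  ⇒  CG² = 8/5×(1/4)² = 1/10
CG = +√(1/10) = +0.316228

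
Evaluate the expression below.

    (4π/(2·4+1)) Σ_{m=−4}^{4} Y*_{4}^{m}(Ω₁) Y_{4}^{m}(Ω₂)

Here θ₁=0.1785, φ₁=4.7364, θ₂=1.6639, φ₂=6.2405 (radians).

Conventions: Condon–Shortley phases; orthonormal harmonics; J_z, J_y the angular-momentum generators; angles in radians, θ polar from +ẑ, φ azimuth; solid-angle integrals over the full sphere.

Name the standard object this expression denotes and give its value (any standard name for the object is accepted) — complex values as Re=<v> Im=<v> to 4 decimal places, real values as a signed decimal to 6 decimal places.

Legendre polynomial (addition theorem), +0.351350

This sum is the spherical-harmonic addition theorem: it equals the Legendre polynomial P_l(cos γ) of the angle γ between the two directions.
Addition theorem: P_4(cos γ) = (4π/9) Σ_m Y*_{lm}(Ω₁) Y_{lm}(Ω₂), m = −4…4:
  term(m=-4) = (0.000185, 0.000050)   from Y*(Ω₁)=(0.000438, 0.000042), Y(Ω₂)=(0.428592, 0.073898)
  term(m=-3) = (0.000157, -0.000776)   from Y*(Ω₁)=(-0.000496, 0.006877), Y(Ω₂)=(-0.113921, -0.014669)
  term(m=-2) = (0.018821, 0.002526)   from Y*(Ω₁)=(-0.060878, -0.002926), Y(Ω₂)=(-0.310433, -0.026566)
  term(m=-1) = (0.002680, -0.040126)   from Y*(Ω₁)=(0.007501, -0.312323), Y(Ω₂)=(0.128609, 0.005493)
  term(m=+0) = (0.207950, 0.000000)   from Y*(Ω₁)=(0.716567, -0.000000), Y(Ω₂)=(0.290203, 0.000000)
  term(m=+1) = (0.002680, 0.040126)   from Y*(Ω₁)=(-0.007501, -0.312323), Y(Ω₂)=(-0.128609, 0.005493)
  term(m=+2) = (0.018821, -0.002526)   from Y*(Ω₁)=(-0.060878, 0.002926), Y(Ω₂)=(-0.310433, 0.026566)
  term(m=+3) = (0.000157, 0.000776)   from Y*(Ω₁)=(0.000496, 0.006877), Y(Ω₂)=(0.113921, -0.014669)
  term(m=+4) = (0.000185, -0.000050)   from Y*(Ω₁)=(0.000438, -0.000042), Y(Ω₂)=(0.428592, -0.073898)
Total Σ_m = (0.251636, -0.000000). Multiply by 1.396263: (0.351350, -0.000000). P_4(cos γ) = 0.351350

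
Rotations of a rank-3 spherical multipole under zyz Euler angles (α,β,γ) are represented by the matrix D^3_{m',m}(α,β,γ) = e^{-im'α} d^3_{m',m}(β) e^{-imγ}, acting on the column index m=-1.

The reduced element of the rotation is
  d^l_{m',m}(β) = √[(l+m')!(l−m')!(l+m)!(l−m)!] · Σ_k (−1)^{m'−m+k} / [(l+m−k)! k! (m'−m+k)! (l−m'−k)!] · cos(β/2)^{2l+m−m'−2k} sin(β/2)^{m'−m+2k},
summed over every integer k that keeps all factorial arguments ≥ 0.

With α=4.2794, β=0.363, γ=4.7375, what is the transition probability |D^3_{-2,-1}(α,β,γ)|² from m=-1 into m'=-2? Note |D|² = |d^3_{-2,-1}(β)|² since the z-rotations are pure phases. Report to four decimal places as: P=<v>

P=0.2401

Split into d^3_{-2,-1}(β=0.3630) × two z-phases.
c=cos(0.363000/2)=0.983574, s=sin(0.363000/2)=0.180505; N=√[1·120·2·24]=75.894664
Admissible k: 1..2 (factorial args all ≥0)
  k=1: (−1)^0·75.8947/(24)·0.9836^5·0.1805^1 = +0.525442
  k=2: (−1)^1·75.8947/(12)·0.9836^3·0.1805^3 = -0.035393
d^3_{-2,-1}(0.3630) = +0.525442 -0.035393 = +0.490049
|D^3_{-2,-1}|² = |d^3_{-2,-1}(β)|² = (+0.490049)² = 0.240148 (the z-rotation phases have unit modulus)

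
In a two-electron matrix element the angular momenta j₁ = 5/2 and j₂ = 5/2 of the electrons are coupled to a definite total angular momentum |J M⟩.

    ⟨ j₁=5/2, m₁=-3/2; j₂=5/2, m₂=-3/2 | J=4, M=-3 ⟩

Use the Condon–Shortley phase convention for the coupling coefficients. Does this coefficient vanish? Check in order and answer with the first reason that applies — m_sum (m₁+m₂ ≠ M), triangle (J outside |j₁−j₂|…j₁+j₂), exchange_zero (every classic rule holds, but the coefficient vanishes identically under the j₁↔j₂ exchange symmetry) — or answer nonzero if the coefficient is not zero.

exchange_zero

m-sum: m₁+m₂ = -3/2+(-3/2) = -3, M = -3  ✓
triangle: |j₁−j₂| = 0 ≤ J = 4 ≤ j₁+j₂ = 5  ✓
exchange: j₁=j₂ and m₁=m₂, and (−1)^(j₁+j₂−J) = (−1)^1 = −1 forces ⟨j₁m₁;j₂m₂|JM⟩ = −⟨j₂m₂;j₁m₁|JM⟩ = −⟨j₁m₁;j₂m₂|JM⟩ ⇒ the coefficient vanishes identically
Racah sum check: Σ_k collapses to 0 ⇒ CG = 0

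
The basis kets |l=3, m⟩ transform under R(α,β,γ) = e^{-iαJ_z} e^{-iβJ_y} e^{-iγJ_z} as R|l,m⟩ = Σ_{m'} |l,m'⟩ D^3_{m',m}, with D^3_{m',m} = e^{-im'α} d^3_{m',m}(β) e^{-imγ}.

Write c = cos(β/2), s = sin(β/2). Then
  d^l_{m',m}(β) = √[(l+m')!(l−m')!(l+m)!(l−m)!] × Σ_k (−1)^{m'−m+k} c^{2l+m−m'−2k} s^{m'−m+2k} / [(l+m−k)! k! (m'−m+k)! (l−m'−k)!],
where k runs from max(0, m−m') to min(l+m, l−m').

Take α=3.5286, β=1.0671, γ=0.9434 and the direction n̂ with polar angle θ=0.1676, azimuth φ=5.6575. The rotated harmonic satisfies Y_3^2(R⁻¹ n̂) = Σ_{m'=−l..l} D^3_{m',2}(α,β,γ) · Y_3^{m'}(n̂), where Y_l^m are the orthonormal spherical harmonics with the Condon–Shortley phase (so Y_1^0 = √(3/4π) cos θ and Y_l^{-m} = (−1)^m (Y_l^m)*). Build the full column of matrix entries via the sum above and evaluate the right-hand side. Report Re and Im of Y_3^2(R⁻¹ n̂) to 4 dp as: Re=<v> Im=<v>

Re=-0.2007 Im=-0.2777

Need the full column D^3_{m',2} for m'=−3..3 at α=3.5286, β=1.0671, γ=0.9434.
cos(β/2)=0.861007, sin(β/2)=0.508593
d^3_{-3,2}: single k=5 term ⇒ +0.071769;  D = -0.053682+0.047634i
d^3_{-2,2}: k∈[4..5] ⇒ +0.248008 -0.017307 = +0.230701;  D = +0.102008-0.206923i
d^3_{-1,2}: k∈[3..4] ⇒ +0.531082 -0.092653 = +0.438429;  D = -0.031104+0.437324i
d^3_{0,2}: k∈[2..3] ⇒ +0.778625 -0.271679 = +0.506946;  D = -0.157544-0.481845i
d^3_{1,2}: k∈[1..2] ⇒ +0.761034 -0.531082 = +0.229952;  D = +0.148668+0.175430i
d^3_{2,2}: k∈[0..1] ⇒ +0.407418 -0.710784 = -0.303366;  D = +0.268975+0.140297i
d^3_{3,2}: single k=0 term ⇒ -0.589494;  D = -0.586904-0.055196i
Y_3^{m'}(θ=0.1676,φ=5.6575) and Σ D·Y over m':
  (-0.0537+0.0476i)·(-0.0006+0.0018i)  (+0.1020-0.2069i)·(+0.0088+0.0266i)  (-0.0311+0.4373i)·(+0.1687+0.1219i)  (-0.1575-0.4818i)·(+0.6847+0.0000i)  (+0.1487+0.1754i)·(-0.1687+0.1219i)  (+0.2690+0.1403i)·(+0.0088-0.0266i)  (-0.5869-0.0552i)·(+0.0006+0.0018i)
Y_3^2(R⁻¹ n̂) = -0.200683-0.277677i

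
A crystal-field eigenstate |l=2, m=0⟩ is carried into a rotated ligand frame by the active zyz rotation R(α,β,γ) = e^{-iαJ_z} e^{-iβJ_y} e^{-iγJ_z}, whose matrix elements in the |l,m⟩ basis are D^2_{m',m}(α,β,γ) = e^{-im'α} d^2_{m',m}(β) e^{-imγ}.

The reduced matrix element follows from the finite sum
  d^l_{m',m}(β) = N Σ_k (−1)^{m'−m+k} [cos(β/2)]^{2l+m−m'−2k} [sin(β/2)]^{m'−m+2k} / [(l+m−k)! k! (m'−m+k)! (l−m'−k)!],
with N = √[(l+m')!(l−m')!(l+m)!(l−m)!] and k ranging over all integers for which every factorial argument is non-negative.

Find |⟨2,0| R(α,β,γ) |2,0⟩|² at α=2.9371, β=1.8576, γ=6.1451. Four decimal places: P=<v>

Split into d^2_{0,0}(β=1.8576) × two z-phases.
With c≡cos(β/2)=0.598795 and s≡sin(β/2)=0.800902, N=[2·2·2·2]^{1/2}=4.000000
k∈{0,1,2} keeps every argument non-negative
  k=0: (−1)^0·4.0000/(4)·0.5988^4·0.8009^0 = +0.128562
  k=1: (−1)^1·4.0000/(1)·0.5988^2·0.8009^2 = -0.919974
  k=2: (−1)^2·4.0000/(4)·0.5988^0·0.8009^4 = +0.411450
d^2_{0,0}(1.8576) = +0.128562 -0.919974 +0.411450 = -0.379962
|D^2_{0,0}|² = |d^2_{0,0}(β)|² = (-0.379962)² = 0.144371 (the z-rotation phases have unit modulus)

P=0.1444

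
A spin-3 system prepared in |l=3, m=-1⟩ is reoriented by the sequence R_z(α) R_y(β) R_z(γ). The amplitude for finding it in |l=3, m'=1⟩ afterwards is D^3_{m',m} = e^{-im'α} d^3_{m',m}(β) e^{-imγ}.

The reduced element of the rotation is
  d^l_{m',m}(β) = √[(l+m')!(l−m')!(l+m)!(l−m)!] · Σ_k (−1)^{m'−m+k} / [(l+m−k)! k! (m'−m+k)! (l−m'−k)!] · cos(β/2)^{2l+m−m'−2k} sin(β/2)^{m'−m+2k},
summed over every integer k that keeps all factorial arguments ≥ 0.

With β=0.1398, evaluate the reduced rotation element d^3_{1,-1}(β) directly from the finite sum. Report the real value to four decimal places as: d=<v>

d=0.0288

d^3_{1,-1}(β=0.1398) via the finite sum:
With c≡cos(β/2)=0.997558 and s≡sin(β/2)=0.069843, N=[24·2·2·24]^{1/2}=48.000000
Admissible k: 0..2 (factorial args all ≥0)
  k=0: (−1)^2·48.0000/(8)·0.9976^4·0.0698^2 = +0.028983
  k=1: (−1)^3·48.0000/(6)·0.9976^2·0.0698^4 = -0.000189
  k=2: (−1)^4·48.0000/(48)·0.9976^0·0.0698^6 = +0.000000
d^3_{1,-1}(0.1398) = +0.028983 -0.000189 +0.000000 = +0.028794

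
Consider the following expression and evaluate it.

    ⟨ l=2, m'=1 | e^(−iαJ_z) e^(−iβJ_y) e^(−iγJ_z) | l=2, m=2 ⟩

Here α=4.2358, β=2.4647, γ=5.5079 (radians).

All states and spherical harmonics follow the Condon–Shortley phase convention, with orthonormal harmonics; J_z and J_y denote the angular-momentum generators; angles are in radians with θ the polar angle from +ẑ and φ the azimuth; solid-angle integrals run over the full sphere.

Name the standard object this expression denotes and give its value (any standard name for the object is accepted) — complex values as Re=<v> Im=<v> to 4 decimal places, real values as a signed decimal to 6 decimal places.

Wigner D-matrix element, Re=-0.0620 Im=-0.0304

This is a Wigner D-matrix element — the rotation-matrix element ⟨l m'| R(α,β,γ) |l m⟩ in the angular-momentum basis.
First d^2_{1,2}(β=2.4647), then the phase factors e^{-i(1)α} and e^{-i(2)γ}:
Half-angle: c=0.332022, s=0.943272. N=√(6·1·24·1)=12.000000
k: max(0,(2)−(1))=1 … min(2+(2),2−(1))=1
  k=1: (−1)^0·12.0000/(6)·0.3320^3·0.9433^1 = +0.069051
d^2_{1,2}(2.4647) = +0.069051
Phases: e^{-i·(1)·4.2358}=-0.458751+0.888565i, e^{-i·(2)·5.5079}=+0.020224+0.999795i ⇒ D=-0.061984-0.030430i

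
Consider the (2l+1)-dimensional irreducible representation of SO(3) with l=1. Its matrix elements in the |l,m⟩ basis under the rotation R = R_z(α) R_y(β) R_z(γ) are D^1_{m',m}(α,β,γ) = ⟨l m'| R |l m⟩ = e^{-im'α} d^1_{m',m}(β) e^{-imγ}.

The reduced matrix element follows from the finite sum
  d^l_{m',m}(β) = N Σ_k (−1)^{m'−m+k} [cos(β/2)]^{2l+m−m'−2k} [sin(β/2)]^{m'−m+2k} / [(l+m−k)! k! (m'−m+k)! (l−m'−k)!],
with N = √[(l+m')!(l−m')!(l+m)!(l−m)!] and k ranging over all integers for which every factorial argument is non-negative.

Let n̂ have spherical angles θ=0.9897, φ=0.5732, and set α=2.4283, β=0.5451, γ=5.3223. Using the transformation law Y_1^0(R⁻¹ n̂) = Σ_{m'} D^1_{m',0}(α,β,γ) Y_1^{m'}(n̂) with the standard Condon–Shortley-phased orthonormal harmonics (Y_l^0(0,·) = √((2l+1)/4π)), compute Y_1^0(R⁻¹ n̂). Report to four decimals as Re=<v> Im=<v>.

Re=0.1699 Im=0.0000

Need the full column D^1_{m',0} for m'=−1..1 at α=2.4283, β=0.5451, γ=5.3223.
cos(β/2)=0.963088, sin(β/2)=0.269188
d^1_{-1,0}: single k=1 term ⇒ +0.366637;  D = -0.277255+0.239901i
d^1_{0,0}: k∈[0..1] ⇒ +0.927538 -0.072462 = +0.855075;  D = +0.855075+0.000000i
d^1_{1,0}: single k=0 term ⇒ -0.366637;  D = +0.277255+0.239901i
Y_1^{m'}(θ=0.9897,φ=0.5732) and Σ D·Y over m':
  (-0.2773+0.2399i)·(+0.2426-0.1566i)  (+0.8551+0.0000i)·(+0.2682+0.0000i)  (+0.2773+0.2399i)·(-0.2426-0.1566i)
Y_1^0(R⁻¹ n̂) = +0.169947+0.000000i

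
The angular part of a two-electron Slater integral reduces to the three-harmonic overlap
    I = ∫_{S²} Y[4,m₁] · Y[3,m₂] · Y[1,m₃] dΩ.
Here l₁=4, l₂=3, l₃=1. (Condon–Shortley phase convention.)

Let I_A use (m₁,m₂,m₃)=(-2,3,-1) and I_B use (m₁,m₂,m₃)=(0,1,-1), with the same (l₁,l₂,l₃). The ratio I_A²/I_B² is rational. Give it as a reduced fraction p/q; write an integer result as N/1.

1/6

l's match ⇒ only the (l;m) 3-j factors differ between A and B.
A: triangle coeff Δ(4,3,1) = 1/252; Σ_t [6,6]: t=6:+1/1440 = 1/1440; (3j)²=1/252 [(4 3 1; -2 3 -1)], sign=+1
B: triangle coeff Δ(4,3,1) = 1/252; Σ_t [4,4]: t=4:+1/96 = 1/96; (3j)²=1/42 [(4 3 1; 0 1 -1)], sign=+1
I_A²/I_B² = (1/252)/(1/42) = 1/6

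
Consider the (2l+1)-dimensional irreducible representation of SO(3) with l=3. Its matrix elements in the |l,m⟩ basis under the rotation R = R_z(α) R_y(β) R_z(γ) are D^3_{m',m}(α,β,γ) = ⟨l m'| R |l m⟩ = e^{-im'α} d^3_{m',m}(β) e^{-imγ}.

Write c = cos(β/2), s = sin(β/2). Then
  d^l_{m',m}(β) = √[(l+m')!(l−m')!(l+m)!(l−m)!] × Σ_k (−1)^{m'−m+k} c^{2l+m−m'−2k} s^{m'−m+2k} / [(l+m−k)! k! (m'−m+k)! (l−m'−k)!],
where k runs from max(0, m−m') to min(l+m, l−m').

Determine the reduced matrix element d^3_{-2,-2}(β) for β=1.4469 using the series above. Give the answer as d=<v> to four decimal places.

d^3_{-2,-2}(β=1.4469) via the finite sum:
With c≡cos(β/2)=0.749526 and s≡sin(β/2)=0.661974, N=[1·120·1·120]^{1/2}=120.000000
k∈{0,1} keeps every argument non-negative
  k=0: (−1)^0·120.0000/(120)·0.7495^6·0.6620^0 = +0.177305
  k=1: (−1)^1·120.0000/(24)·0.7495^4·0.6620^2 = -0.691513
d^3_{-2,-2}(1.4469) = +0.177305 -0.691513 = -0.514208

d=-0.5142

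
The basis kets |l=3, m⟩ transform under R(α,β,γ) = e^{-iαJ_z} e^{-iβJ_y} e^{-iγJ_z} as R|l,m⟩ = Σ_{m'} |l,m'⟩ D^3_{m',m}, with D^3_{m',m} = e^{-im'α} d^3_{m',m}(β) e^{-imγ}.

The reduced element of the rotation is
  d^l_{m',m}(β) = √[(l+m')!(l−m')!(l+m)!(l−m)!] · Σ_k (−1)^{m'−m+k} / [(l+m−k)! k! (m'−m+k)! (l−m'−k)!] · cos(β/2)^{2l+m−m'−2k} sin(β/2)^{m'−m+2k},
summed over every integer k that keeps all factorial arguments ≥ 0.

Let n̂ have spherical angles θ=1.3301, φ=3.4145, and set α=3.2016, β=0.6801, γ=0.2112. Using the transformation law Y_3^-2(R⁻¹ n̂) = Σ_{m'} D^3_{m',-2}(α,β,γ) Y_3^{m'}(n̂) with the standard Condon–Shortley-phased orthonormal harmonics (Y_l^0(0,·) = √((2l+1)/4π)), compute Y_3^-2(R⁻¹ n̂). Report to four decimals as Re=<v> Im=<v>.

Re=0.3006 Im=-0.0764

Need the full column D^3_{m',-2} for m'=−3..3 at α=3.2016, β=0.6801, γ=0.2112.
cos(β/2)=0.942738, sin(β/2)=0.333534
d^3_{-3,-2}: single k=1 term ⇒ +0.608375;  D = -0.501280-0.344729i
d^3_{-2,-2}: k∈[0..1] ⇒ +0.702014 -0.439354 = +0.262660;  D = +0.224959+0.135587i
d^3_{-1,-2}: k∈[0..1] ⇒ -0.785408 +0.196618 = -0.588790;  D = +0.521598+0.273147i
d^3_{0,-2}: k∈[0..1] ⇒ +0.481288 -0.060243 = +0.421046;  D = +0.384039+0.172608i
d^3_{1,-2}: k∈[0..1] ⇒ -0.196618 +0.012305 = -0.184313;  D = +0.172342+0.065341i
d^3_{2,-2}: k∈[0..1] ⇒ +0.054994 -0.001377 = +0.053617;  D = +0.051184+0.015967i
d^3_{3,-2}: single k=0 term ⇒ -0.009532;  D = +0.009253+0.002288i
Y_3^{m'}(θ=1.3301,φ=3.4145) and Σ D·Y over m':
  (-0.5013-0.3447i)·(-0.2611+0.2791i)  (+0.2250+0.1356i)·(+0.1964-0.1193i)  (+0.5216+0.2731i)·(+0.2164-0.0606i)  (+0.3840+0.1726i)·(-0.2416+0.0000i)  (+0.1723+0.0653i)·(-0.2164-0.0606i)  (+0.0512+0.0160i)·(+0.1964+0.1193i)  (+0.0093+0.0023i)·(+0.2611+0.2791i)
Y_3^-2(R⁻¹ n̂) = +0.300649-0.076447i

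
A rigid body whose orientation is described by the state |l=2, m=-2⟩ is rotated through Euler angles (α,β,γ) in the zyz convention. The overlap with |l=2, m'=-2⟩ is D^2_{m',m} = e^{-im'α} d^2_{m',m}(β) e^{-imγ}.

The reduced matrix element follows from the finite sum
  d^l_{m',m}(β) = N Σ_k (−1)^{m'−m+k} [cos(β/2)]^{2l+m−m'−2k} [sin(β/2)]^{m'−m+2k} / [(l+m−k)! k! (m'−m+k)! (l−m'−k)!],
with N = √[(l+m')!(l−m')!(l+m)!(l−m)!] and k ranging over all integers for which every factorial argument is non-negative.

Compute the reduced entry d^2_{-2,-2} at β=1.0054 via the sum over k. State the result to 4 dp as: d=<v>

d=0.5896

d^2_{-2,-2}(β=1.0054) via the finite sum:
With c≡cos(β/2)=0.876285 and s≡sin(β/2)=0.481793, N=[1·24·1·24]^{1/2}=24.000000
The bounds max(0,m−m')=0 and min(l+m,l−m')=0 give 1 term
  k=0: (−1)^0·24.0000/(24)·0.8763^4·0.4818^0 = +0.589632
d^2_{-2,-2}(1.0054) = +0.589632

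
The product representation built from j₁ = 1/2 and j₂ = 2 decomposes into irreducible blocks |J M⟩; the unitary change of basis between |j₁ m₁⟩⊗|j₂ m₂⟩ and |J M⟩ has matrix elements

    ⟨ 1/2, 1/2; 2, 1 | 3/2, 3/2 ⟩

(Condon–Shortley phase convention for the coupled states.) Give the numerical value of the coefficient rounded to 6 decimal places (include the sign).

j₁+j₂−J=1  J+j₁−j₂=0  J−j₁+j₂=3  j₁+j₂+J+1=5
(j₁±m₁, j₂±m₂, J±M) = (1,0,3,1,3,0)
P² = 36/5
sum k=0..0:
  [0] +1/6 = 1/6
S = 1/6
C² = P²·S² = 1/5 ; C = +0.447214

+0.447214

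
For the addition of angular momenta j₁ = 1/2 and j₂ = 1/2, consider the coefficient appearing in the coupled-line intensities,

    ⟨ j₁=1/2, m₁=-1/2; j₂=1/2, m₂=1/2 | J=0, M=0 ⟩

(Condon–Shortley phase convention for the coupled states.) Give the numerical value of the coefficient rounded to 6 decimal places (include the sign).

−√(1/2) = -0.707107

triangle: 1!×0!×0!/2! = 1/2
(j±m)!: 0!×1!×1!×0!×0!×0! = 1
prefactor² = (2J+1)×Δ×N² = 1/2
  k=1: −1/(1!×0!×0!×0!×0!×0!) = -1
Σ = -1  ⇒  CG² = 1/2×(-1)² = 1/2
CG = −√(1/2) = -0.707107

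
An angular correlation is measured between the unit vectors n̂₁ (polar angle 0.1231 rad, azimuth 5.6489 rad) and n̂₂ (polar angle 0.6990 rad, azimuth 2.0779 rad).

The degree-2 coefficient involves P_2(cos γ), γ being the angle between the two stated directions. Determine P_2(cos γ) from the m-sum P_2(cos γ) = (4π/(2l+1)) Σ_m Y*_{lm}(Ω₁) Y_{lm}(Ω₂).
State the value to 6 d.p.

Expand P_2 via completeness: Σ_{m} conj(Y_{2,m}) at Ω₁ times Y_{2,m} at Ω₂ —
  [-2]  conj(Y_{2,-2})(Ω₁) = (0.001733, -0.005560) ; Y_{2,-2}(Ω₂) = (-0.084490, 0.135790) ; Δ = (0.000609, 0.000705)
  [-1]  conj(Y_{2,-1})(Ω₁) = (0.075832, -0.055789) ; Y_{2,-1}(Ω₂) = (-0.184799, -0.332635) ; Δ = (-0.032571, -0.014914)
  [+0]  conj(Y_{2,0})(Ω₁) = (0.616517, -0.000000) ; Y_{2,0}(Ω₂) = (0.239037, 0.000000) ; Δ = (0.147371, 0.000000)
  [+1]  conj(Y_{2,1})(Ω₁) = (-0.075832, -0.055789) ; Y_{2,1}(Ω₂) = (0.184799, -0.332635) ; Δ = (-0.032571, 0.014914)
  [+2]  conj(Y_{2,2})(Ω₁) = (0.001733, 0.005560) ; Y_{2,2}(Ω₂) = (-0.084490, -0.135790) ; Δ = (0.000609, -0.000705)
Σ over m = (0.083446, 0.000000); ×(4π/5) → (0.209722, 0.000000). Real part: 0.209722

0.209722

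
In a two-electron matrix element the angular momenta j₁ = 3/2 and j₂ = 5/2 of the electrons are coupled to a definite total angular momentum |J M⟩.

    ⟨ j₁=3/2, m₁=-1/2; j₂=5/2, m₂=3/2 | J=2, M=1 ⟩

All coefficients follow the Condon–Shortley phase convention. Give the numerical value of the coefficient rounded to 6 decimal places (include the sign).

j₁+j₂−J=2  J+j₁−j₂=1  J−j₁+j₂=3  j₁+j₂+J+1=7
(j₁±m₁, j₂±m₂, J±M) = (1,2,4,1,3,1)
P² = 24/7
sum k=1..2:
  [1] −1/6 = -1/6
  [2] +1/4 = 1/4
S = 1/12
C² = P²·S² = 1/42 ; C = +0.154303

+0.154303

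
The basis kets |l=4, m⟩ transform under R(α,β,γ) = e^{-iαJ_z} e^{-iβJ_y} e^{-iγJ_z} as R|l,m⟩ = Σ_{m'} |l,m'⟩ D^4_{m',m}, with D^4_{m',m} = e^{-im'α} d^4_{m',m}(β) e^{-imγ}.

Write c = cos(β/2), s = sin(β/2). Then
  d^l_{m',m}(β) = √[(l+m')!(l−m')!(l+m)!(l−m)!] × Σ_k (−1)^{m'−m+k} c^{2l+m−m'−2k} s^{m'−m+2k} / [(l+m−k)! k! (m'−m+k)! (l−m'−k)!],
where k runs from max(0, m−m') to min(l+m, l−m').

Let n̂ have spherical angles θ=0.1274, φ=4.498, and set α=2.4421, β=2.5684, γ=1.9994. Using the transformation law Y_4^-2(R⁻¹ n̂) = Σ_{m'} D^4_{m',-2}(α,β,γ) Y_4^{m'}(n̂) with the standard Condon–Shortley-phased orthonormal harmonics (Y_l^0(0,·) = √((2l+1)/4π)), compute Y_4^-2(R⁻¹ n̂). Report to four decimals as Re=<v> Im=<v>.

Re=-0.0919 Im=-0.3441

Need the full column D^4_{m',-2} for m'=−4..4 at α=2.4421, β=2.5684, γ=1.9994.
cos(β/2)=0.282689, sin(β/2)=0.959212
d^4_{-4,-2}: single k=2 term ⇒ +0.002485;  D = +0.000898+0.002317i
d^4_{-3,-2}: k∈[1..2] ⇒ +0.000518 -0.017884 = -0.017367;  D = -0.005620+0.016432i
d^4_{-2,-2}: k∈[0..2] ⇒ +0.000041 -0.005635 +0.081093 = +0.075499;  D = -0.064687+0.038932i
d^4_{-1,-2}: k∈[0..2] ⇒ -0.000587 +0.033798 -0.259426 = -0.226215;  D = -0.223408-0.035530i
d^4_{0,-2}: k∈[0..2] ⇒ +0.004455 -0.136768 +0.590508 = +0.458195;  D = -0.299912-0.346403i
d^4_{1,-2}: k∈[0..2] ⇒ -0.022532 +0.389139 -0.896079 = -0.529472;  D = -0.007463-0.529419i
d^4_{2,-2}: k∈[0..2] ⇒ +0.081093 -0.746940 +0.716664 = +0.050817;  D = +0.032166-0.039341i
d^4_{3,-2}: k∈[0..1] ⇒ -0.205913 +0.790267 = +0.584354;  D = -0.574285+0.108011i
d^4_{4,-2}: single k=0 term ⇒ +0.329370;  D = +0.286877+0.161820i
Y_4^{m'}(θ=0.1274,φ=4.498) and Σ D·Y over m':
  (+0.0009+0.0023i)·(+0.0001+0.0001i)  (-0.0056+0.0164i)·(+0.0015-0.0020i)  (-0.0647+0.0389i)·(-0.0289-0.0132i)  (-0.2234-0.0355i)·(-0.0493+0.2264i)  (-0.2999-0.3464i)·(+0.7789+0.0000i)  (-0.0075-0.5294i)·(+0.0493+0.2264i)  (+0.0322-0.0393i)·(-0.0289+0.0132i)  (-0.5743+0.1080i)·(-0.0015-0.0020i)  (+0.2869+0.1618i)·(+0.0001-0.0001i)
Y_4^-2(R⁻¹ n̂) = -0.091906-0.344136i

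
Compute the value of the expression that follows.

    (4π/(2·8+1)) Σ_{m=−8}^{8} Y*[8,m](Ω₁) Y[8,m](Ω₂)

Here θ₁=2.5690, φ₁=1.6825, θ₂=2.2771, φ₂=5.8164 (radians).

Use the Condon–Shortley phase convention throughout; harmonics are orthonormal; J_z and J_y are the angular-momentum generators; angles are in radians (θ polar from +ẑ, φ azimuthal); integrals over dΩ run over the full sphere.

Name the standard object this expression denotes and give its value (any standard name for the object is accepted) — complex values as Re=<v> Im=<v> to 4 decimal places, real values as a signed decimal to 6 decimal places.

Legendre polynomial (addition theorem), -0.262222

This sum is the spherical-harmonic addition theorem: it equals the Legendre polynomial P_l(cos γ) of the angle γ between the two directions.
Addition theorem: P_8(cos γ) = (4π/17) Σ_m Y*_{lm}(Ω₁) Y_{lm}(Ω₂), m = −8…8:
  [-8]  conj(Y_{8,-8})(Ω₁) = (0.002399, 0.002983) ; Y_{8,-8}(Ω₂) = (-0.047969, -0.032305) ; Δ = (-0.000019, -0.000221)
  [-7]  conj(Y_{8,-7})(Ω₁) = (-0.016737, 0.016854) ; Y_{8,-7}(Ω₂) = (0.195793, 0.024782) ; Δ = (-0.003695, 0.002885)
  [-6]  conj(Y_{8,-6})(Ω₁) = (-0.071618, -0.056766) ; Y_{8,-6}(Ω₂) = (-0.365788, 0.129755) ; Δ = (0.033563, 0.011471)
  [-5]  conj(Y_{8,-5})(Ω₁) = (0.128467, -0.205585) ; Y_{8,-5}(Ω₂) = (0.308482, -0.322536) ; Δ = (-0.026679, -0.104855)
  [-4]  conj(Y_{8,-4})(Ω₁) = (0.396242, 0.189852) ; Y_{8,-4}(Ω₂) = (-0.052332, 0.171391) ; Δ = (-0.053275, 0.057977)
  [-3]  conj(Y_{8,-3})(Ω₁) = (-0.157288, 0.451658) ; Y_{8,-3}(Ω₂) = (0.043692, 0.253863) ; Δ = (-0.121531, -0.020196)
  [-2]  conj(Y_{8,-2})(Ω₁) = (-0.125805, -0.028583) ; Y_{8,-2}(Ω₂) = (-0.198223, -0.267782) ; Δ = (0.017283, 0.039354)
  [-1]  conj(Y_{8,-1})(Ω₁) = (-0.041101, 0.366418) ; Y_{8,-1}(Ω₂) = (-0.102017, -0.051409) ; Δ = (0.023030, -0.035268)
  [+0]  conj(Y_{8,0})(Ω₁) = (-0.262023, -0.000000) ; Y_{8,0}(Ω₂) = (0.351477, 0.000000) ; Δ = (-0.092095, -0.000000)
  [+1]  conj(Y_{8,1})(Ω₁) = (0.041101, 0.366418) ; Y_{8,1}(Ω₂) = (0.102017, -0.051409) ; Δ = (0.023030, 0.035268)
  [+2]  conj(Y_{8,2})(Ω₁) = (-0.125805, 0.028583) ; Y_{8,2}(Ω₂) = (-0.198223, 0.267782) ; Δ = (0.017283, -0.039354)
  [+3]  conj(Y_{8,3})(Ω₁) = (0.157288, 0.451658) ; Y_{8,3}(Ω₂) = (-0.043692, 0.253863) ; Δ = (-0.121531, 0.020196)
  [+4]  conj(Y_{8,4})(Ω₁) = (0.396242, -0.189852) ; Y_{8,4}(Ω₂) = (-0.052332, -0.171391) ; Δ = (-0.053275, -0.057977)
  [+5]  conj(Y_{8,5})(Ω₁) = (-0.128467, -0.205585) ; Y_{8,5}(Ω₂) = (-0.308482, -0.322536) ; Δ = (-0.026679, 0.104855)
  [+6]  conj(Y_{8,6})(Ω₁) = (-0.071618, 0.056766) ; Y_{8,6}(Ω₂) = (-0.365788, -0.129755) ; Δ = (0.033563, -0.011471)
  [+7]  conj(Y_{8,7})(Ω₁) = (0.016737, 0.016854) ; Y_{8,7}(Ω₂) = (-0.195793, 0.024782) ; Δ = (-0.003695, -0.002885)
  [+8]  conj(Y_{8,8})(Ω₁) = (0.002399, -0.002983) ; Y_{8,8}(Ω₂) = (-0.047969, 0.032305) ; Δ = (-0.000019, 0.000221)
Accumulated sum (-0.354739, -0.000000); after 4π/(2l+1) scaling, (-0.262222, -0.000000) ⇒ P_8 = -0.262222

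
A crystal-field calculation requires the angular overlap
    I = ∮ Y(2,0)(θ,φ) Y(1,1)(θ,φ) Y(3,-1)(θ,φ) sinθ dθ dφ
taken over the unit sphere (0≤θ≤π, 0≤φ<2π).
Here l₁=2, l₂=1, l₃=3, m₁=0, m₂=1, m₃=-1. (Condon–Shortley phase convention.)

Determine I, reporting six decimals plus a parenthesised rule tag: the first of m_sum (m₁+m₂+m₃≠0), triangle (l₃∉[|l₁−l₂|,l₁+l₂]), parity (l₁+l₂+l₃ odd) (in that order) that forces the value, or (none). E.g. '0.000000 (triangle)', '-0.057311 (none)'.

Checks pass: Σm=0; 6 even; l₃=3∈[1,3].
(2·2+1)(2·1+1)(2·3+1) = 105
Δ: 0! 4! 2! / 7! → 1/105
sum: t=0:+1/4 = 1/4
3j²(2 1 3; 0 0 0) = Δ·Π!·Σ² = 3/35  (sign -1)
sum: t=0:+1/8 = 1/8
3j²(2 1 3; 0 1 -1) = Δ·Π!·Σ² = 2/35  (sign +1)
combine: 4πI² = 105·3/35·2/35 = 18/35
take √, sign -1: I = -0.20230066
No selection rule forces the value: the integral is nonzero (none).

-0.202301 (none)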